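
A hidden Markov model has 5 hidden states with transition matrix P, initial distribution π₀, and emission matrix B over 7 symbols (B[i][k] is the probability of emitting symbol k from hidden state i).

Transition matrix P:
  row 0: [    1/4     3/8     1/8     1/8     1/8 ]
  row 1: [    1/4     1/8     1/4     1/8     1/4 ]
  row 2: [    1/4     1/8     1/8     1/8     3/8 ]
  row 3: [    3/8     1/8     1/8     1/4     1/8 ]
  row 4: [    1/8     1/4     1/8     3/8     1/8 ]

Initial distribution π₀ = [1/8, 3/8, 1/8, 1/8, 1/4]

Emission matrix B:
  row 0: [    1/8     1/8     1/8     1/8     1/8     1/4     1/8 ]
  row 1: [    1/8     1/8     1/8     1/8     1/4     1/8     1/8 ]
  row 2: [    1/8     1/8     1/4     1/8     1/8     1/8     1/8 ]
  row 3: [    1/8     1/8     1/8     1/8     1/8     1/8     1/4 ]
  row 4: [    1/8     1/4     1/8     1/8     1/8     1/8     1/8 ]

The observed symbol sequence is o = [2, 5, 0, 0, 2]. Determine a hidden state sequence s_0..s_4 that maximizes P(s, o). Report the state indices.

t=0: δ = [1.562e-02, 4.688e-02, 3.125e-02, 1.562e-02, 3.125e-02]  (obs o_0=2)
t=1: δ = [2.930e-03, 9.766e-04, 1.465e-03, 1.465e-03, 1.465e-03]  ψ = [1, 4, 1, 4, 1]  (obs o_1=5)
t=2: δ = [9.155e-05, 1.373e-04, 4.578e-05, 6.866e-05, 6.866e-05]  ψ = [0, 0, 0, 4, 2]  (obs o_2=0)
t=3: δ = [4.292e-06, 4.292e-06, 4.292e-06, 3.219e-06, 4.292e-06]  ψ = [1, 0, 1, 4, 1]  (obs o_3=0)
t=4: δ = [1.509e-07, 2.012e-07, 2.682e-07, 2.012e-07, 2.012e-07]  ψ = [3, 0, 1, 4, 2]  (obs o_4=2)
backtrack: best end state = 2; path = [1, 0, 0, 1, 2]

path = [1, 0, 0, 1, 2]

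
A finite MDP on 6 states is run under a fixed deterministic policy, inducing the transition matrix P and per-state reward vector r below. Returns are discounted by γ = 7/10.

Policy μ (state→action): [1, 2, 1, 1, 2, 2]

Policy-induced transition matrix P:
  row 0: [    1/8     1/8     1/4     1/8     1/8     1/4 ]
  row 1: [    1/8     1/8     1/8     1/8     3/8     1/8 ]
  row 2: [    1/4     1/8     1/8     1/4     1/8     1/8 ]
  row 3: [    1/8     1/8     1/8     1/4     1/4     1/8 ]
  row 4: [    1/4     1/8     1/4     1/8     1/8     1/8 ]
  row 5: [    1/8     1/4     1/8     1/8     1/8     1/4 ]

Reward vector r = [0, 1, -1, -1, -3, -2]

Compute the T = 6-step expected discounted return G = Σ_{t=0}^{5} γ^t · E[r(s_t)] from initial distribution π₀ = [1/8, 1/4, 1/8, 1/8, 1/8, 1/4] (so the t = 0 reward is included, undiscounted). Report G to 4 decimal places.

t=0: π = [0.1250, 0.2500, 0.1250, 0.1250, 0.1250, 0.2500], E[r] = -0.8750, γ^t·E[r] = -0.875000, running G = -0.875000
t=1: π = [0.1563, 0.1563, 0.1563, 0.1563, 0.2031, 0.1719], E[r] = -1.1094, γ^t·E[r] = -0.776563, running G = -1.651563
t=2: π = [0.1699, 0.1465, 0.1699, 0.1641, 0.1836, 0.1660], E[r] = -1.0703, γ^t·E[r] = -0.524453, running G = -2.176016
t=3: π = [0.1692, 0.1458, 0.1692, 0.1667, 0.1821, 0.1670], E[r] = -1.0706, γ^t·E[r] = -0.367201, running G = -2.543217
t=4: π = [0.1689, 0.1459, 0.1689, 0.1670, 0.1823, 0.1670], E[r] = -1.0709, γ^t·E[r] = -0.257129, running G = -2.800345
t=5: π = [0.1689, 0.1459, 0.1689, 0.1670, 0.1823, 0.1670], E[r] = -1.0710, γ^t·E[r] = -0.180007, running G = -2.980352

G = -2.9804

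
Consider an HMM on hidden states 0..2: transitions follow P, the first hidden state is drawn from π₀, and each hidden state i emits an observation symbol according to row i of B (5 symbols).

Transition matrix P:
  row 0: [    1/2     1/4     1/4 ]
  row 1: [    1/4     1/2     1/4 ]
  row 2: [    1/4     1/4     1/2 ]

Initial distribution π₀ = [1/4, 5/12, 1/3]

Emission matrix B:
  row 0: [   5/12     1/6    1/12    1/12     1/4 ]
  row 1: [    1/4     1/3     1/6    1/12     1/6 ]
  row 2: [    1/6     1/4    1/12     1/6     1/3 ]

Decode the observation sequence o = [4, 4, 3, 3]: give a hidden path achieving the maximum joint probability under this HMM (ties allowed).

t=0: δ = [6.250e-02, 6.944e-02, 1.111e-01]  (obs o_0=4)
t=1: δ = [7.812e-03, 5.787e-03, 1.852e-02]  ψ = [0, 1, 2]  (obs o_1=4)
t=2: δ = [3.858e-04, 3.858e-04, 1.543e-03]  ψ = [2, 2, 2]  (obs o_2=3)
t=3: δ = [3.215e-05, 3.215e-05, 1.286e-04]  ψ = [2, 2, 2]  (obs o_3=3)
backtrack: best end state = 2; path = [2, 2, 2, 2]

path = [2, 2, 2, 2]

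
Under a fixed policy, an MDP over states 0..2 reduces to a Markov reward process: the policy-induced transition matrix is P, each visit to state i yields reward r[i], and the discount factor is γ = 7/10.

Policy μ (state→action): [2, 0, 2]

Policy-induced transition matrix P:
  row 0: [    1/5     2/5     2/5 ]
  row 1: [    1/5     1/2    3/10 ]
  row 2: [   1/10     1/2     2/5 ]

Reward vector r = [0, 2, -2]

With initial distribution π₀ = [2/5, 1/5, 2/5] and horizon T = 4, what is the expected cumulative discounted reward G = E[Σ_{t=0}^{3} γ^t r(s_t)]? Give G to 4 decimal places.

t=0: π = [0.4000, 0.2000, 0.4000], E[r] = -0.4000, γ^t·E[r] = -0.400000, running G = -0.400000
t=1: π = [0.1600, 0.4600, 0.3800], E[r] = 0.1600, γ^t·E[r] = 0.112000, running G = -0.288000
t=2: π = [0.1620, 0.4840, 0.3540], E[r] = 0.2600, γ^t·E[r] = 0.127400, running G = -0.160600
t=3: π = [0.1646, 0.4838, 0.3516], E[r] = 0.2644, γ^t·E[r] = 0.090689, running G = -0.069911

G = -0.0699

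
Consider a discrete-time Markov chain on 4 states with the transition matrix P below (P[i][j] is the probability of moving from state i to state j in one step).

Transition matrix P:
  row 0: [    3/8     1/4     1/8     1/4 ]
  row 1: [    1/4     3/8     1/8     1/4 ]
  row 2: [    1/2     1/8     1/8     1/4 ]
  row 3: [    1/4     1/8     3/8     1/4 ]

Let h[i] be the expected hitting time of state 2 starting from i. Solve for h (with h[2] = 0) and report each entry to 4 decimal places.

h = [5.3333, 5.3333, 0.0000, 4.0000]

First-step conditioning: h[2] = 0; for i ≠ 2, h[i] = 1 + Σ_k P[i][k]·h[k].
  h[0] = 1 + 3/8·h[0] + 1/4·h[1] + 1/4·h[3]
  h[1] = 1 + 1/4·h[0] + 3/8·h[1] + 1/4·h[3]
  h[3] = 1 + 1/4·h[0] + 1/8·h[1] + 1/4·h[3]
Solving the 3×3 linear system over states ≠ 2 gives exactly h = [16/3, 16/3, 0, 4] (h[2] = 0 is the target).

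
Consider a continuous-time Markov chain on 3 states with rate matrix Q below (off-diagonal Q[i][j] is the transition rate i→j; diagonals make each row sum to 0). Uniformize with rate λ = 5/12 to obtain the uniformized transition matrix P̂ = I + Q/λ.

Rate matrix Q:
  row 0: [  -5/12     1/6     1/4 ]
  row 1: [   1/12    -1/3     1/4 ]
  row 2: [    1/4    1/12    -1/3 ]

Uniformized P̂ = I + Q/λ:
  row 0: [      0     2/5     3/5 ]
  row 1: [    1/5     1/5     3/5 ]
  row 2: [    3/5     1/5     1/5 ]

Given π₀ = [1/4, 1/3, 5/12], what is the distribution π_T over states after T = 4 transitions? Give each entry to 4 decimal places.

t=0: π = [0.2500, 0.3333, 0.4167]
t=1: π = [0.3167, 0.2500, 0.4333]
t=2: π = [0.3100, 0.2633, 0.4267]
t=3: π = [0.3087, 0.2620, 0.4293]
t=4: π = [0.3100, 0.2617, 0.4283]

π = [0.3100, 0.2617, 0.4283]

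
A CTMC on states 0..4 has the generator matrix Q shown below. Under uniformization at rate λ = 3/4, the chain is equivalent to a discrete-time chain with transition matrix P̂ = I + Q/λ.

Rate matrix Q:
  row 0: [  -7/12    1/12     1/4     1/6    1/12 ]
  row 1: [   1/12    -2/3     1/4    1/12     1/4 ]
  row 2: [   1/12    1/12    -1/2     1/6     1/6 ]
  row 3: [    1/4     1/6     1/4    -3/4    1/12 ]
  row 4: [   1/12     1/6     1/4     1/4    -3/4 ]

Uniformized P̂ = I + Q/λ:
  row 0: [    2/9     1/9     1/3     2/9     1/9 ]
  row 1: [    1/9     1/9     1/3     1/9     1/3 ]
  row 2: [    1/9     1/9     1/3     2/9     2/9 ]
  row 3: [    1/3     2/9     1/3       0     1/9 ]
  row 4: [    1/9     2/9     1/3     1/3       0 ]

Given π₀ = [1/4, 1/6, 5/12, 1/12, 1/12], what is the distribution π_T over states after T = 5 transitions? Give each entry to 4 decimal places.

π = [0.1709, 0.1496, 0.3333, 0.1829, 0.1633]

t=0: π = [0.2500, 0.1667, 0.4167, 0.0833, 0.0833]
t=1: π = [0.1574, 0.1296, 0.3333, 0.1944, 0.1852]
t=2: π = [0.1718, 0.1533, 0.3333, 0.1852, 0.1564]
t=3: π = [0.1714, 0.1491, 0.3333, 0.1814, 0.1648]
t=4: π = [0.1705, 0.1496, 0.3333, 0.1837, 0.1630]
t=5: π = [0.1709, 0.1496, 0.3333, 0.1829, 0.1633]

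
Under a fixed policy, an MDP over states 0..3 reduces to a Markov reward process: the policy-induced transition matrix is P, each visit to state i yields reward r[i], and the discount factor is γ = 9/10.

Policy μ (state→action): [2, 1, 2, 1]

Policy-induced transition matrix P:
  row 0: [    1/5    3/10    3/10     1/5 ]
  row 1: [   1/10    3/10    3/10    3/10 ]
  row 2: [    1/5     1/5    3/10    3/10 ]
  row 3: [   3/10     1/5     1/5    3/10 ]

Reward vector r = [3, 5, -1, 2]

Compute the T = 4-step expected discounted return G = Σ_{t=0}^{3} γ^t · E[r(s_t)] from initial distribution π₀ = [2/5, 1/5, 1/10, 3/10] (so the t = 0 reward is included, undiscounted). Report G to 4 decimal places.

t=0: π = [0.4000, 0.2000, 0.1000, 0.3000], E[r] = 2.7000, γ^t·E[r] = 2.700000, running G = 2.700000
t=1: π = [0.2100, 0.2600, 0.2700, 0.2600], E[r] = 2.1800, γ^t·E[r] = 1.962000, running G = 4.662000
t=2: π = [0.2000, 0.2470, 0.2740, 0.2790], E[r] = 2.1190, γ^t·E[r] = 1.716390, running G = 6.378390
t=3: π = [0.2032, 0.2447, 0.2721, 0.2800], E[r] = 2.1210, γ^t·E[r] = 1.546209, running G = 7.924599

G = 7.9246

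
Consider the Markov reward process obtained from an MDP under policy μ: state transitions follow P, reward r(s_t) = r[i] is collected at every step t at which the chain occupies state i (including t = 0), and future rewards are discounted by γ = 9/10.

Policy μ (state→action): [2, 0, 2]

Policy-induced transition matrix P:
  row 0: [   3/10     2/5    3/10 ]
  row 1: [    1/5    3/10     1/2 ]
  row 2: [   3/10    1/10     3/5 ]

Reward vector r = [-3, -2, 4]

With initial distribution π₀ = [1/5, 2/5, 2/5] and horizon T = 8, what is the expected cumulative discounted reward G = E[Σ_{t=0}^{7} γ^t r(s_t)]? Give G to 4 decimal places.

t=0: π = [0.2000, 0.4000, 0.4000], E[r] = 0.2000, γ^t·E[r] = 0.200000, running G = 0.200000
t=1: π = [0.2600, 0.2400, 0.5000], E[r] = 0.7400, γ^t·E[r] = 0.666000, running G = 0.866000
t=2: π = [0.2760, 0.2260, 0.4980], E[r] = 0.7120, γ^t·E[r] = 0.576720, running G = 1.442720
t=3: π = [0.2774, 0.2280, 0.4946], E[r] = 0.6902, γ^t·E[r] = 0.503156, running G = 1.945876
t=4: π = [0.2772, 0.2288, 0.4940], E[r] = 0.6867, γ^t·E[r] = 0.450531, running G = 2.396407
t=5: π = [0.2771, 0.2289, 0.4940], E[r] = 0.6866, γ^t·E[r] = 0.405448, running G = 2.801855
t=6: π = [0.2771, 0.2289, 0.4940], E[r] = 0.6867, γ^t·E[r] = 0.364954, running G = 3.166809
t=7: π = [0.2771, 0.2289, 0.4940], E[r] = 0.6867, γ^t·E[r] = 0.328469, running G = 3.495277

G = 3.4953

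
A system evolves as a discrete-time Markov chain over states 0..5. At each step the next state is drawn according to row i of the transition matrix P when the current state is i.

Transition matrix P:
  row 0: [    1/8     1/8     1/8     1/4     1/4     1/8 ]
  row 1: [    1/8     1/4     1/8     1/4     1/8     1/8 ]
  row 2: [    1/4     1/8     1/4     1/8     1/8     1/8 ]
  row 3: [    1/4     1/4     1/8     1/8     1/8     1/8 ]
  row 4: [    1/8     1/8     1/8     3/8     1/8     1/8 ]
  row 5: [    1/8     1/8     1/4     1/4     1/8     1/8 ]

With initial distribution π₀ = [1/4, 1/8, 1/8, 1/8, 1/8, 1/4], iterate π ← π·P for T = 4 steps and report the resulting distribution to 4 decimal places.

t=0: π = [0.2500, 0.1250, 0.1250, 0.1250, 0.1250, 0.2500]
t=1: π = [0.1563, 0.1563, 0.1719, 0.2344, 0.1563, 0.1250]
t=2: π = [0.1758, 0.1738, 0.1621, 0.2188, 0.1445, 0.1250]
t=3: π = [0.1726, 0.1741, 0.1609, 0.2205, 0.1470, 0.1250]
t=4: π = [0.1727, 0.1743, 0.1607, 0.2207, 0.1466, 0.1250]

π = [0.1727, 0.1743, 0.1607, 0.2207, 0.1466, 0.1250]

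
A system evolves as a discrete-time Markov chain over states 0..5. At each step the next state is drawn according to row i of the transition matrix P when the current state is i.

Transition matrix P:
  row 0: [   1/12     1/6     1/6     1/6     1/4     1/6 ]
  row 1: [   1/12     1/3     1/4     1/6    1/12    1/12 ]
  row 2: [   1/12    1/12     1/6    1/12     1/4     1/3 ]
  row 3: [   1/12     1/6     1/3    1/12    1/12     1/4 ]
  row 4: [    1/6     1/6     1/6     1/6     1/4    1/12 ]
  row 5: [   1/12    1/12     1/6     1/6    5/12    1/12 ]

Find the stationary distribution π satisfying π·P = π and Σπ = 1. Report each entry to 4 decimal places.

Balance equations π_j = Σ_i π_i·P[i][j]:
  π_0 = 1/12·π_0 + 1/12·π_1 + 1/12·π_2 + 1/12·π_3 + 1/6·π_4 + 1/12·π_5
  π_1 = 1/6·π_0 + 1/3·π_1 + 1/12·π_2 + 1/6·π_3 + 1/6·π_4 + 1/12·π_5
  π_2 = 1/6·π_0 + 1/4·π_1 + 1/6·π_2 + 1/3·π_3 + 1/6·π_4 + 1/6·π_5
  π_3 = 1/6·π_0 + 1/6·π_1 + 1/12·π_2 + 1/12·π_3 + 1/6·π_4 + 1/6·π_5
  π_4 = 1/4·π_0 + 1/12·π_1 + 1/4·π_2 + 1/12·π_3 + 1/4·π_4 + 5/12·π_5
  normalize: π_0 + π_1 + π_2 + π_3 + π_4 + π_5 = 1
Solving the linear system gives exactly π = [25613/250412, 20421/125206, 50907/250412, 34609/250412, 14236/62603, 41497/250412].

π = [0.1023, 0.1631, 0.2033, 0.1382, 0.2274, 0.1657]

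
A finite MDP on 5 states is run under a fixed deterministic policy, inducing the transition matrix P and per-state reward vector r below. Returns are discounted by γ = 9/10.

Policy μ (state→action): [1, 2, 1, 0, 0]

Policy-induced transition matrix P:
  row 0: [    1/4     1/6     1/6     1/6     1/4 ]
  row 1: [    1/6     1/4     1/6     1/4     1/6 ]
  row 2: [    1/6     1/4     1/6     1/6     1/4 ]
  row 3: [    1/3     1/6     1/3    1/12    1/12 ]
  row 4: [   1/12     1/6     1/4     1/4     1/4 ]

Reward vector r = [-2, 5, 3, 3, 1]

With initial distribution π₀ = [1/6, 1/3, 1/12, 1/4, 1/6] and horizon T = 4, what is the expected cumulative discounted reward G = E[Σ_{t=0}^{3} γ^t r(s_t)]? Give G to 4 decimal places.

G = 7.3859

t=0: π = [0.1667, 0.3333, 0.0833, 0.2500, 0.1667], E[r] = 2.5000, γ^t·E[r] = 2.500000, running G = 2.500000
t=1: π = [0.2083, 0.2014, 0.2222, 0.1875, 0.1806], E[r] = 2.0000, γ^t·E[r] = 1.800000, running G = 4.300000
t=2: π = [0.2002, 0.2020, 0.2130, 0.1829, 0.2020], E[r] = 1.9988, γ^t·E[r] = 1.619063, running G = 5.919063
t=3: π = [0.1970, 0.2012, 0.2140, 0.1851, 0.2027], E[r] = 2.0121, γ^t·E[r] = 1.466824, running G = 7.385887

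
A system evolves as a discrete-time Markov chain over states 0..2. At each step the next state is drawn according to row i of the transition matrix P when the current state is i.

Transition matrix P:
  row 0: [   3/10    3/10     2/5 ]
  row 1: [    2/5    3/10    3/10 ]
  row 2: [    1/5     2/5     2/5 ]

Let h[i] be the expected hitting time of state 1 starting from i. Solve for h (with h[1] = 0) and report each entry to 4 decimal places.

h = [2.9412, 0.0000, 2.6471]

First-step conditioning: h[1] = 0; for i ≠ 1, h[i] = 1 + Σ_k P[i][k]·h[k].
  h[0] = 1 + 3/10·h[0] + 2/5·h[2]
  h[2] = 1 + 1/5·h[0] + 2/5·h[2]
Solving the 2×2 linear system over states ≠ 1 gives exactly h = [50/17, 0, 45/17] (h[1] = 0 is the target).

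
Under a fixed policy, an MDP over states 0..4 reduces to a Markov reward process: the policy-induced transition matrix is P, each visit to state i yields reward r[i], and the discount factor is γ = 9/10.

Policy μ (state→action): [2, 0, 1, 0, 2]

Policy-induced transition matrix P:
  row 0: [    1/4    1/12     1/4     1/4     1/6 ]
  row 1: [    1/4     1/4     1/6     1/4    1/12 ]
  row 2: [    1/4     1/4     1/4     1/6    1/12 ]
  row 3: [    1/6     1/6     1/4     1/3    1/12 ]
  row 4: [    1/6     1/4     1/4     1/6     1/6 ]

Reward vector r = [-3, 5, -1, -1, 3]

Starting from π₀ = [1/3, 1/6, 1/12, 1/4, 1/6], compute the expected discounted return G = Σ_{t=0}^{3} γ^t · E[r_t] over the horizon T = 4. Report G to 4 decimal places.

G = 0.3558

t=0: π = [0.3333, 0.1667, 0.0833, 0.2500, 0.1667], E[r] = 0.0000, γ^t·E[r] = 0.000000, running G = 0.000000
t=1: π = [0.2153, 0.1736, 0.2361, 0.2500, 0.1250], E[r] = 0.1111, γ^t·E[r] = 0.100000, running G = 0.100000
t=2: π = [0.2188, 0.1933, 0.2355, 0.2407, 0.1117], E[r] = 0.1690, γ^t·E[r] = 0.136875, running G = 0.236875
t=3: π = [0.2206, 0.1935, 0.2339, 0.2411, 0.1109], E[r] = 0.1631, γ^t·E[r] = 0.118898, running G = 0.355773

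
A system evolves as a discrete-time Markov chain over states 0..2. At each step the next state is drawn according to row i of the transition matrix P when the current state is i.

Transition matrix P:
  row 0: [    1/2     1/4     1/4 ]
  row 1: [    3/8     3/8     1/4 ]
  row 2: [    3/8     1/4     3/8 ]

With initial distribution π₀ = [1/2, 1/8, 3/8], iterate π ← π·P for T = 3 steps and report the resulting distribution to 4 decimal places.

t=0: π = [0.5000, 0.1250, 0.3750]
t=1: π = [0.4375, 0.2656, 0.2969]
t=2: π = [0.4297, 0.2832, 0.2871]
t=3: π = [0.4287, 0.2854, 0.2859]

π = [0.4287, 0.2854, 0.2859]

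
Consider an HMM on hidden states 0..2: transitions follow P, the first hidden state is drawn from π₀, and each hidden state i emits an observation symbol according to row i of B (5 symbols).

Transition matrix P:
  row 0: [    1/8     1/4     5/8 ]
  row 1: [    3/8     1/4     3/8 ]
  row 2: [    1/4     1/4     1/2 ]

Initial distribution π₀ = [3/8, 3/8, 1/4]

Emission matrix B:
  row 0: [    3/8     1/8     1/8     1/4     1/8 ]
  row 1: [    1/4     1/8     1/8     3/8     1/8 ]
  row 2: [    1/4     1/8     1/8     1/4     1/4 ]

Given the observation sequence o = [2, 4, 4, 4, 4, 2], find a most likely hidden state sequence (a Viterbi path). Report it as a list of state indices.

path = [0, 2, 2, 2, 2, 2]

t=0: δ = [4.688e-02, 4.688e-02, 3.125e-02]  (obs o_0=2)
t=1: δ = [2.197e-03, 1.465e-03, 7.324e-03]  ψ = [1, 0, 0]  (obs o_1=4)
t=2: δ = [2.289e-04, 2.289e-04, 9.155e-04]  ψ = [2, 2, 2]  (obs o_2=4)
t=3: δ = [2.861e-05, 2.861e-05, 1.144e-04]  ψ = [2, 2, 2]  (obs o_3=4)
t=4: δ = [3.576e-06, 3.576e-06, 1.431e-05]  ψ = [2, 2, 2]  (obs o_4=4)
t=5: δ = [4.470e-07, 4.470e-07, 8.941e-07]  ψ = [2, 2, 2]  (obs o_5=2)
backtrack: best end state = 2; path = [0, 2, 2, 2, 2, 2]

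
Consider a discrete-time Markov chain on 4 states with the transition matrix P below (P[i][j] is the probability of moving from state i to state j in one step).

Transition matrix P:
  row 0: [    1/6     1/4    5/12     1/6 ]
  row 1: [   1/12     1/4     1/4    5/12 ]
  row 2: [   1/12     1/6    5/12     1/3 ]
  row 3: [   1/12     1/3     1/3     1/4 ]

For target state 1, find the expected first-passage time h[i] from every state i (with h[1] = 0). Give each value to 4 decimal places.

First-step conditioning: h[1] = 0; for i ≠ 1, h[i] = 1 + Σ_k P[i][k]·h[k].
  h[0] = 1 + 1/6·h[0] + 5/12·h[2] + 1/6·h[3]
  h[2] = 1 + 1/12·h[0] + 5/12·h[2] + 1/3·h[3]
  h[3] = 1 + 1/12·h[0] + 1/3·h[2] + 1/4·h[3]
Solving the 3×3 linear system over states ≠ 1 gives exactly h = [1608/383, 0, 1716/383, 1452/383] (h[1] = 0 is the target).

h = [4.1984, 0.0000, 4.4804, 3.7911]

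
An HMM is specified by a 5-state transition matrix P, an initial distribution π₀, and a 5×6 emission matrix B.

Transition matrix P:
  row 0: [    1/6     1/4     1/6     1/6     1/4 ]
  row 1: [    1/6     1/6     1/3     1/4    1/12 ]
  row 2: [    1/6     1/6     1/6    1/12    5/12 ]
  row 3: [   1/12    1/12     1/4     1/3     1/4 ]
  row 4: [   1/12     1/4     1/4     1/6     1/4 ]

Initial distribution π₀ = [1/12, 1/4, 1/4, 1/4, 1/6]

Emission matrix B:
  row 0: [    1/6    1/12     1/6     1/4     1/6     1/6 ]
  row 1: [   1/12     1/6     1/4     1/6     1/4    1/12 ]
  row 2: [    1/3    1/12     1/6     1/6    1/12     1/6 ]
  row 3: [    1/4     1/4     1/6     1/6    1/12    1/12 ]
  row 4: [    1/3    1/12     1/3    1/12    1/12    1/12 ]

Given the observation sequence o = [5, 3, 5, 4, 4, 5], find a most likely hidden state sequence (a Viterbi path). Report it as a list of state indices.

path = [2, 1, 2, 4, 1, 2]

t=0: δ = [1.389e-02, 2.083e-02, 4.167e-02, 2.083e-02, 1.389e-02]  (obs o_0=5)
t=1: δ = [1.736e-03, 1.157e-03, 1.157e-03, 1.157e-03, 1.447e-03]  ψ = [2, 2, 1, 3, 2]  (obs o_1=3)
t=2: δ = [4.823e-05, 3.617e-05, 6.430e-05, 3.215e-05, 4.019e-05]  ψ = [0, 0, 1, 3, 2]  (obs o_2=5)
t=3: δ = [1.786e-06, 3.014e-06, 1.005e-06, 8.931e-07, 2.233e-06]  ψ = [2, 0, 1, 3, 2]  (obs o_3=4)
t=4: δ = [8.372e-08, 1.395e-07, 8.372e-08, 6.279e-08, 4.651e-08]  ψ = [1, 4, 1, 1, 4]  (obs o_4=4)
t=5: δ = [3.876e-09, 1.938e-09, 7.752e-09, 2.907e-09, 2.907e-09]  ψ = [1, 1, 1, 1, 2]  (obs o_5=5)
backtrack: best end state = 2; path = [2, 1, 2, 4, 1, 2]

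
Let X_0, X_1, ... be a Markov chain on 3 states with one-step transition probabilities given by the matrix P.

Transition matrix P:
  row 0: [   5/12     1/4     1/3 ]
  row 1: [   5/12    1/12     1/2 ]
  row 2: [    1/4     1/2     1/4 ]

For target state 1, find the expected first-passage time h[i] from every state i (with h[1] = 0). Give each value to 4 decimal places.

h = [3.0588, 0.0000, 2.3529]

First-step conditioning: h[1] = 0; for i ≠ 1, h[i] = 1 + Σ_k P[i][k]·h[k].
  h[0] = 1 + 5/12·h[0] + 1/3·h[2]
  h[2] = 1 + 1/4·h[0] + 1/4·h[2]
Solving the 2×2 linear system over states ≠ 1 gives exactly h = [52/17, 0, 40/17] (h[1] = 0 is the target).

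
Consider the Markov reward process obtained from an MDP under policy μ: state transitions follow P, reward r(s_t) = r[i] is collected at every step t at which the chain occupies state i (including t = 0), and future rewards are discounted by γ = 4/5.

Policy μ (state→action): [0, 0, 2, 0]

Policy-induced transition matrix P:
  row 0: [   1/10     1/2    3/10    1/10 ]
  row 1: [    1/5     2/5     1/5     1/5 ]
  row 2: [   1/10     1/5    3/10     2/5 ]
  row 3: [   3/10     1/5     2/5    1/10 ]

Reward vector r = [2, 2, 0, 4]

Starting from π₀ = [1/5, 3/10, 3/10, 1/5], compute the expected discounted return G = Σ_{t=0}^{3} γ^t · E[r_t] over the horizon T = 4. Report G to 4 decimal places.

G = 5.4275

t=0: π = [0.2000, 0.3000, 0.3000, 0.2000], E[r] = 1.8000, γ^t·E[r] = 1.800000, running G = 1.800000
t=1: π = [0.1700, 0.3200, 0.2900, 0.2200], E[r] = 1.8600, γ^t·E[r] = 1.488000, running G = 3.288000
t=2: π = [0.1760, 0.3150, 0.2900, 0.2190], E[r] = 1.8580, γ^t·E[r] = 1.189120, running G = 4.477120
t=3: π = [0.1753, 0.3158, 0.2904, 0.2185], E[r] = 1.8562, γ^t·E[r] = 0.950374, running G = 5.427494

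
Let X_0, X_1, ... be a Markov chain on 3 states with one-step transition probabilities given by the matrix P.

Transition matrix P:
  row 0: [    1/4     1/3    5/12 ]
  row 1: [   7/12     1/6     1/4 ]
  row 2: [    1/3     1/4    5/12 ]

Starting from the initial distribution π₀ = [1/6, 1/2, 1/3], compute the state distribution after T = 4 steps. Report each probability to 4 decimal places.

t=0: π = [0.1667, 0.5000, 0.3333]
t=1: π = [0.4444, 0.2222, 0.3333]
t=2: π = [0.3519, 0.2685, 0.3796]
t=3: π = [0.3711, 0.2569, 0.3719]
t=4: π = [0.3666, 0.2595, 0.3738]

π = [0.3666, 0.2595, 0.3738]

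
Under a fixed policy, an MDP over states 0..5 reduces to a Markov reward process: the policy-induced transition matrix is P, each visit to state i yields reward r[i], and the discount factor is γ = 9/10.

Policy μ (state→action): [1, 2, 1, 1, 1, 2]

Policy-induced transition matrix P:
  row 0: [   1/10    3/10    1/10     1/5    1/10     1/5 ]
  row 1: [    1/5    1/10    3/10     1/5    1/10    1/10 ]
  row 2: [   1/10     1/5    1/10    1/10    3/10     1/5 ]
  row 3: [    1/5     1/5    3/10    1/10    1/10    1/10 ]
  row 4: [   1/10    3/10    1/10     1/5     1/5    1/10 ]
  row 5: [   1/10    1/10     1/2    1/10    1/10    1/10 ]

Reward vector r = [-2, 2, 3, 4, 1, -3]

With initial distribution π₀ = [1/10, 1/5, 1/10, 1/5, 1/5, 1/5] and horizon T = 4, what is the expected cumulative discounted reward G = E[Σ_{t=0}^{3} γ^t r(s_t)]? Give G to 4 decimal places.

t=0: π = [0.1000, 0.2000, 0.1000, 0.2000, 0.2000, 0.2000], E[r] = 0.9000, γ^t·E[r] = 0.900000, running G = 0.900000
t=1: π = [0.1400, 0.1900, 0.2600, 0.1500, 0.1400, 0.1200], E[r] = 1.2600, γ^t·E[r] = 1.134000, running G = 2.034000
t=2: π = [0.1340, 0.1970, 0.2160, 0.1470, 0.1660, 0.1400], E[r] = 1.1080, γ^t·E[r] = 0.897480, running G = 2.931480
t=3: π = [0.1344, 0.1963, 0.2248, 0.1497, 0.1598, 0.1350], E[r] = 1.1518, γ^t·E[r] = 0.839662, running G = 3.771142

G = 3.7711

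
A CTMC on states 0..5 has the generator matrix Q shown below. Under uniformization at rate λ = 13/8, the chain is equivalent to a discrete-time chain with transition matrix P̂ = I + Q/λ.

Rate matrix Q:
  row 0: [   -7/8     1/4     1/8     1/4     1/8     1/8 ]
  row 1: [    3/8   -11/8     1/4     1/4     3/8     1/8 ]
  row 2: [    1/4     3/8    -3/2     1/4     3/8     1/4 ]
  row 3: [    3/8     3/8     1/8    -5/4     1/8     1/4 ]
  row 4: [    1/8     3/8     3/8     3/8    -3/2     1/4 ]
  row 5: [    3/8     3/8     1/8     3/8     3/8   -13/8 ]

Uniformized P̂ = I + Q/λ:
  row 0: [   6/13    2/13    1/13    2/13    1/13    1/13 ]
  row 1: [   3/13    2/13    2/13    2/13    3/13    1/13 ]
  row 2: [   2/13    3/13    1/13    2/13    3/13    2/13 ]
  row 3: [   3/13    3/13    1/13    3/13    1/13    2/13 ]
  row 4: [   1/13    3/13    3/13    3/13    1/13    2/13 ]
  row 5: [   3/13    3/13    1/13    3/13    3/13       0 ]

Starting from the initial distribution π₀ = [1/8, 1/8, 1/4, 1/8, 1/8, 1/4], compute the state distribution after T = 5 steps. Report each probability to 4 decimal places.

π = [0.2603, 0.1957, 0.1136, 0.1870, 0.1404, 0.1030]

t=0: π = [0.1250, 0.1250, 0.2500, 0.1250, 0.1250, 0.2500]
t=1: π = [0.2212, 0.2115, 0.1058, 0.1923, 0.1731, 0.0962]
t=2: π = [0.2470, 0.1975, 0.1198, 0.1893, 0.1405, 0.1058]
t=3: π = [0.2569, 0.1966, 0.1137, 0.1874, 0.1420, 0.1034]
t=4: π = [0.2595, 0.1959, 0.1139, 0.1871, 0.1406, 0.1031]
t=5: π = [0.2603, 0.1957, 0.1136, 0.1870, 0.1404, 0.1030]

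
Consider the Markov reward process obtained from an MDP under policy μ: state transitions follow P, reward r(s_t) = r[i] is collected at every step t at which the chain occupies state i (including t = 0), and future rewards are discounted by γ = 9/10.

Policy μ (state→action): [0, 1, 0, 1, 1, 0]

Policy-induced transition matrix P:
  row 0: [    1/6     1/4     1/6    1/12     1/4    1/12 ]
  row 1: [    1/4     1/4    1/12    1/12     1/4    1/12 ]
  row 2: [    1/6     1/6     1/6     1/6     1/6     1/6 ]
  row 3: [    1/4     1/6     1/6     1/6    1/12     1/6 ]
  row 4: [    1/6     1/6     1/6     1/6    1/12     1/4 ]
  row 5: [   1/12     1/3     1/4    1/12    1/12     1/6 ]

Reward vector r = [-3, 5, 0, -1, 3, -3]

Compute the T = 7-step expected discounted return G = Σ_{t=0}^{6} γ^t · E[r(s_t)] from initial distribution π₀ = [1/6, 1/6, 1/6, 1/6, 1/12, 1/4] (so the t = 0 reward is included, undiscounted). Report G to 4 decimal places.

G = 1.8693

t=0: π = [0.1667, 0.1667, 0.1667, 0.1667, 0.0833, 0.2500], E[r] = -0.3333, γ^t·E[r] = -0.333333, running G = -0.333333
t=1: π = [0.1736, 0.2361, 0.1736, 0.1181, 0.1528, 0.1458], E[r] = 0.5625, γ^t·E[r] = 0.506250, running G = 0.172917
t=2: π = [0.1840, 0.2251, 0.1591, 0.1204, 0.1661, 0.1453], E[r] = 0.5156, γ^t·E[r] = 0.417656, running G = 0.590573
t=3: π = [0.1834, 0.2250, 0.1600, 0.1205, 0.1648, 0.1464], E[r] = 0.5095, γ^t·E[r] = 0.371391, running G = 0.961964
t=4: π = [0.1833, 0.2251, 0.1601, 0.1204, 0.1647, 0.1464], E[r] = 0.5103, γ^t·E[r] = 0.334829, running G = 1.296793
t=5: π = [0.1833, 0.2251, 0.1601, 0.1204, 0.1647, 0.1464], E[r] = 0.5103, γ^t·E[r] = 0.301347, running G = 1.598140
t=6: π = [0.1833, 0.2251, 0.1601, 0.1204, 0.1647, 0.1464], E[r] = 0.5103, γ^t·E[r] = 0.271210, running G = 1.869350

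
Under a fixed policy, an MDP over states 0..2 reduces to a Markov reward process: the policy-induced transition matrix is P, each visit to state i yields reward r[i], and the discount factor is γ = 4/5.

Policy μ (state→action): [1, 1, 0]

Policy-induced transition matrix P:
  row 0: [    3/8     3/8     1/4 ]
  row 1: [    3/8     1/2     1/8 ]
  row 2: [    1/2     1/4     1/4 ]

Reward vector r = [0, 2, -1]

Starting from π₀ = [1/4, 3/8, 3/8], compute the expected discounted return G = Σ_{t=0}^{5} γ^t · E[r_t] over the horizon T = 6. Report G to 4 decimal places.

G = 1.9383

t=0: π = [0.2500, 0.3750, 0.3750], E[r] = 0.3750, γ^t·E[r] = 0.375000, running G = 0.375000
t=1: π = [0.4219, 0.3750, 0.2031], E[r] = 0.5469, γ^t·E[r] = 0.437500, running G = 0.812500
t=2: π = [0.4004, 0.3965, 0.2031], E[r] = 0.5898, γ^t·E[r] = 0.377500, running G = 1.190000
t=3: π = [0.4004, 0.3992, 0.2004], E[r] = 0.5979, γ^t·E[r] = 0.306125, running G = 1.496125
t=4: π = [0.4001, 0.3998, 0.2001], E[r] = 0.5996, γ^t·E[r] = 0.245588, running G = 1.741713
t=5: π = [0.4000, 0.4000, 0.2000], E[r] = 0.5999, γ^t·E[r] = 0.196580, running G = 1.938293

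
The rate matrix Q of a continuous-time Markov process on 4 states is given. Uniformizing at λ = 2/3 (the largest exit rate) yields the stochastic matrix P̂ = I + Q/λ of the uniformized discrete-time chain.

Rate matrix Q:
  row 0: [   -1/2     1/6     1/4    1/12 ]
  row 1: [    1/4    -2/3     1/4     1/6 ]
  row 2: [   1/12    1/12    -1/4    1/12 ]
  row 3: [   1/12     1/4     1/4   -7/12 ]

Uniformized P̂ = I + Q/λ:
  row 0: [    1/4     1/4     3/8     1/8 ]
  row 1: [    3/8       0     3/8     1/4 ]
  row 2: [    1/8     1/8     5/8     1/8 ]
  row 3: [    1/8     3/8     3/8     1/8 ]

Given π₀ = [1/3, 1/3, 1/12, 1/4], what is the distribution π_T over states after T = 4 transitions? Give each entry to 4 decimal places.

π = [0.1907, 0.1652, 0.4984, 0.1457]

t=0: π = [0.3333, 0.3333, 0.0833, 0.2500]
t=1: π = [0.2500, 0.1875, 0.3958, 0.1667]
t=2: π = [0.2031, 0.1745, 0.4740, 0.1484]
t=3: π = [0.1940, 0.1657, 0.4935, 0.1468]
t=4: π = [0.1907, 0.1652, 0.4984, 0.1457]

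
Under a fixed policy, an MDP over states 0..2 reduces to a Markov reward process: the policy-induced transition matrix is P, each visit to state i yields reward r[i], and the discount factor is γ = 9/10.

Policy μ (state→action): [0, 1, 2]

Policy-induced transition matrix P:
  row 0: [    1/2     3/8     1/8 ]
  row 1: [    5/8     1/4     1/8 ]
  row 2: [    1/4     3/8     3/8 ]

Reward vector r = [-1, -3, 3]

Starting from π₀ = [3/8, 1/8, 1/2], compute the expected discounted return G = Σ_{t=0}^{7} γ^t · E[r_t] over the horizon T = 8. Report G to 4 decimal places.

t=0: π = [0.3750, 0.1250, 0.5000], E[r] = 0.7500, γ^t·E[r] = 0.750000, running G = 0.750000
t=1: π = [0.3906, 0.3594, 0.2500], E[r] = -0.7188, γ^t·E[r] = -0.646875, running G = 0.103125
t=2: π = [0.4824, 0.3301, 0.1875], E[r] = -0.9102, γ^t·E[r] = -0.737227, running G = -0.634102
t=3: π = [0.4944, 0.3337, 0.1719], E[r] = -0.9800, γ^t·E[r] = -0.714406, running G = -1.348507
t=4: π = [0.4987, 0.3333, 0.1680], E[r] = -0.9947, γ^t·E[r] = -0.652616, running G = -2.001123
t=5: π = [0.4997, 0.3333, 0.1670], E[r] = -0.9987, γ^t·E[r] = -0.589729, running G = -2.590852
t=6: π = [0.4999, 0.3333, 0.1667], E[r] = -0.9997, γ^t·E[r] = -0.531267, running G = -3.122119
t=7: π = [0.5000, 0.3333, 0.1667], E[r] = -0.9999, γ^t·E[r] = -0.478258, running G = -3.600377

G = -3.6004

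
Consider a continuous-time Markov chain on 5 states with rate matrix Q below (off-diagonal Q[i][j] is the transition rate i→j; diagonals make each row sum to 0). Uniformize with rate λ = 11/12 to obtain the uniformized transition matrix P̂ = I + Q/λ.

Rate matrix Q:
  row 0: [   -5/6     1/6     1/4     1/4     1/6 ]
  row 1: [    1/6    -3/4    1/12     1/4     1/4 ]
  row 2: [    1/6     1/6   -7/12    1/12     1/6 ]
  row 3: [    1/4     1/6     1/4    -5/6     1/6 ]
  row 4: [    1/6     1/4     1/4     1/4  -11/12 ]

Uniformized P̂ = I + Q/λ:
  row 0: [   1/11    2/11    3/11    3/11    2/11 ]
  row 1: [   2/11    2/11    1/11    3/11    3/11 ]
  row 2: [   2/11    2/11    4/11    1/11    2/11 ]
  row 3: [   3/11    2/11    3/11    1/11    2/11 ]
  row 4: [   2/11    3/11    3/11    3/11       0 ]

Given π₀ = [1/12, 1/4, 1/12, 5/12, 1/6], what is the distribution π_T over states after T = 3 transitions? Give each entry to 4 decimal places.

t=0: π = [0.0833, 0.2500, 0.0833, 0.4167, 0.1667]
t=1: π = [0.2121, 0.1970, 0.2348, 0.1818, 0.1742]
t=2: π = [0.1791, 0.1977, 0.2583, 0.1970, 0.1680]
t=3: π = [0.1834, 0.1971, 0.2603, 0.1900, 0.1692]

π = [0.1834, 0.1971, 0.2603, 0.1900, 0.1692]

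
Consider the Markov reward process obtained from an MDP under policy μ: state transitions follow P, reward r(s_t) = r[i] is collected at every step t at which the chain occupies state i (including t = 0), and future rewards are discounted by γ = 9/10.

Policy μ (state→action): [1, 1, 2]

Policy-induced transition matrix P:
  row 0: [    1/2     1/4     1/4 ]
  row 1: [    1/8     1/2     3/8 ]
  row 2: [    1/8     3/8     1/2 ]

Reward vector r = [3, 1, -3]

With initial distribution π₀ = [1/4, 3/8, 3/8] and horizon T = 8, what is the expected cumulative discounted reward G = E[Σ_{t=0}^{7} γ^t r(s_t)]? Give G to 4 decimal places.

G = -0.8372

t=0: π = [0.2500, 0.3750, 0.3750], E[r] = 0.0000, γ^t·E[r] = 0.000000, running G = 0.000000
t=1: π = [0.2188, 0.3906, 0.3906], E[r] = -0.1250, γ^t·E[r] = -0.112500, running G = -0.112500
t=2: π = [0.2070, 0.3965, 0.3965], E[r] = -0.1719, γ^t·E[r] = -0.139219, running G = -0.251719
t=3: π = [0.2026, 0.3987, 0.3987], E[r] = -0.1895, γ^t·E[r] = -0.138111, running G = -0.389830
t=4: π = [0.2010, 0.3995, 0.3995], E[r] = -0.1960, γ^t·E[r] = -0.128625, running G = -0.518455
t=5: π = [0.2004, 0.3998, 0.3998], E[r] = -0.1985, γ^t·E[r] = -0.117222, running G = -0.635677
t=6: π = [0.2001, 0.3999, 0.3999], E[r] = -0.1994, γ^t·E[r] = -0.105993, running G = -0.741670
t=7: π = [0.2001, 0.4000, 0.4000], E[r] = -0.1998, γ^t·E[r] = -0.095560, running G = -0.837230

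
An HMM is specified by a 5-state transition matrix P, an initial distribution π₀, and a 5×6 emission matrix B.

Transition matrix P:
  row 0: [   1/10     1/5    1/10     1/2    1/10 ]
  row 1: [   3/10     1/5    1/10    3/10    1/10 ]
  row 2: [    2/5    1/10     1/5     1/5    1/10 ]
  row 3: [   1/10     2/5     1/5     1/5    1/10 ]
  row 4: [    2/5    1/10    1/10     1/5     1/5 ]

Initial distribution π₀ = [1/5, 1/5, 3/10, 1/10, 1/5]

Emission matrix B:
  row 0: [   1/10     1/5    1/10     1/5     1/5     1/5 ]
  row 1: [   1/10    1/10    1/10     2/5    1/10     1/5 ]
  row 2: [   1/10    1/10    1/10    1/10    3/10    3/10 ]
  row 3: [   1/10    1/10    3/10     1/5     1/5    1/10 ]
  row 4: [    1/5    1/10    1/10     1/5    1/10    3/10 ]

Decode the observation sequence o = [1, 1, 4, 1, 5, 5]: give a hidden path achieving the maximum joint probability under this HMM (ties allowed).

t=0: δ = [4.000e-02, 2.000e-02, 3.000e-02, 1.000e-02, 2.000e-02]  (obs o_0=1)
t=1: δ = [2.400e-03, 8.000e-04, 6.000e-04, 2.000e-03, 4.000e-04]  ψ = [2, 0, 2, 0, 0]  (obs o_1=1)
t=2: δ = [4.800e-05, 8.000e-05, 1.200e-04, 2.400e-04, 2.400e-05]  ψ = [0, 3, 3, 0, 0]  (obs o_2=4)
t=3: δ = [9.600e-06, 9.600e-06, 4.800e-06, 4.800e-06, 2.400e-06]  ψ = [2, 3, 3, 3, 3]  (obs o_3=1)
t=4: δ = [5.760e-07, 3.840e-07, 2.880e-07, 4.800e-07, 2.880e-07]  ψ = [1, 0, 0, 0, 0]  (obs o_4=5)
t=5: δ = [2.304e-08, 3.840e-08, 2.880e-08, 2.880e-08, 1.728e-08]  ψ = [1, 3, 3, 0, 0]  (obs o_5=5)
backtrack: best end state = 1; path = [0, 3, 2, 0, 3, 1]

path = [0, 3, 2, 0, 3, 1]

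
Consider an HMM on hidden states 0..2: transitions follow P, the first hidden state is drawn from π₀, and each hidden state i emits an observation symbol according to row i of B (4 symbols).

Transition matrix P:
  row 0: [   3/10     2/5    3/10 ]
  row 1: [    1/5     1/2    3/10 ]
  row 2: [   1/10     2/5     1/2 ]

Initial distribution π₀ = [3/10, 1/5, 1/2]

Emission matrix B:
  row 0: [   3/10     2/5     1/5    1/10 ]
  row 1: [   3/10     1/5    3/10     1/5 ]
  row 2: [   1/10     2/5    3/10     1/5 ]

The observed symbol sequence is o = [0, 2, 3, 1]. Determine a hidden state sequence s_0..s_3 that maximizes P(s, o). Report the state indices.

path = [0, 2, 2, 2]

t=0: δ = [9.000e-02, 6.000e-02, 5.000e-02]  (obs o_0=0)
t=1: δ = [5.400e-03, 1.080e-02, 8.100e-03]  ψ = [0, 0, 0]  (obs o_1=2)
t=2: δ = [2.160e-04, 1.080e-03, 8.100e-04]  ψ = [1, 1, 2]  (obs o_2=3)
t=3: δ = [8.640e-05, 1.080e-04, 1.620e-04]  ψ = [1, 1, 2]  (obs o_3=1)
backtrack: best end state = 2; path = [0, 2, 2, 2]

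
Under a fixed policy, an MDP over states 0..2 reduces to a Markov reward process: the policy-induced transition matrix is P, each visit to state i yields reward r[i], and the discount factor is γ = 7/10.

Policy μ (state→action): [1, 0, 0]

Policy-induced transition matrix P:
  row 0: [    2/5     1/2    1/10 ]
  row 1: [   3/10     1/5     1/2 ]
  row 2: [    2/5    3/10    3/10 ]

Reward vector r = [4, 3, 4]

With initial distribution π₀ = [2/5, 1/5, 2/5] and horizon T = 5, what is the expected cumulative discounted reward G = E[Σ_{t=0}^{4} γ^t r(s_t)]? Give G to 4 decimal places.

t=0: π = [0.4000, 0.2000, 0.4000], E[r] = 3.8000, γ^t·E[r] = 3.800000, running G = 3.800000
t=1: π = [0.3800, 0.3600, 0.2600], E[r] = 3.6400, γ^t·E[r] = 2.548000, running G = 6.348000
t=2: π = [0.3640, 0.3400, 0.2960], E[r] = 3.6600, γ^t·E[r] = 1.793400, running G = 8.141400
t=3: π = [0.3660, 0.3388, 0.2952], E[r] = 3.6612, γ^t·E[r] = 1.255792, running G = 9.397192
t=4: π = [0.3661, 0.3393, 0.2946], E[r] = 3.6607, γ^t·E[r] = 0.878929, running G = 10.276121

G = 10.2761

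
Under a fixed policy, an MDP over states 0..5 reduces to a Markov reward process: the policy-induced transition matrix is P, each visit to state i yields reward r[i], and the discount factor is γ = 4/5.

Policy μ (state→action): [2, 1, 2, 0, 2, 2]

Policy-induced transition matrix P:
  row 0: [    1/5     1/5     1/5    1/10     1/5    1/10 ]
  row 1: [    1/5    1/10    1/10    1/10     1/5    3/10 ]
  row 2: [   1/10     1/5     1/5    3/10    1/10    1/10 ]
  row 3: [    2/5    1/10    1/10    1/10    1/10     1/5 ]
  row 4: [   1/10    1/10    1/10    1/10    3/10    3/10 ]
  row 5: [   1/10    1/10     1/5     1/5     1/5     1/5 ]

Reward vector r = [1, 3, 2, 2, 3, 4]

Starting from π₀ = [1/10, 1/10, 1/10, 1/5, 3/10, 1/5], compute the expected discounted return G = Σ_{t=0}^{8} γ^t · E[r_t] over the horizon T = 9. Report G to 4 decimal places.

t=0: π = [0.1000, 0.1000, 0.1000, 0.2000, 0.3000, 0.2000], E[r] = 2.7000, γ^t·E[r] = 2.700000, running G = 2.700000
t=1: π = [0.1800, 0.1200, 0.1400, 0.1400, 0.2000, 0.2200], E[r] = 2.5800, γ^t·E[r] = 2.064000, running G = 4.764000
t=2: π = [0.1720, 0.1320, 0.1540, 0.1500, 0.1920, 0.2000], E[r] = 2.5520, γ^t·E[r] = 1.633280, running G = 6.397280
t=3: π = [0.1754, 0.1326, 0.1526, 0.1508, 0.1888, 0.1998], E[r] = 2.5456, γ^t·E[r] = 1.303347, running G = 7.700627
t=4: π = [0.1760, 0.1328, 0.1528, 0.1505, 0.1885, 0.1993], E[r] = 2.5440, γ^t·E[r] = 1.042014, running G = 8.742641
t=5: π = [0.1760, 0.1329, 0.1528, 0.1505, 0.1885, 0.1993], E[r] = 2.5439, γ^t·E[r] = 0.833578, running G = 9.576219
t=6: π = [0.1760, 0.1329, 0.1528, 0.1505, 0.1885, 0.1993], E[r] = 2.5439, γ^t·E[r] = 0.666863, running G = 10.243082
t=7: π = [0.1760, 0.1329, 0.1528, 0.1505, 0.1885, 0.1993], E[r] = 2.5439, γ^t·E[r] = 0.533490, running G = 10.776573
t=8: π = [0.1760, 0.1329, 0.1528, 0.1505, 0.1885, 0.1993], E[r] = 2.5439, γ^t·E[r] = 0.426792, running G = 11.203365

G = 11.2034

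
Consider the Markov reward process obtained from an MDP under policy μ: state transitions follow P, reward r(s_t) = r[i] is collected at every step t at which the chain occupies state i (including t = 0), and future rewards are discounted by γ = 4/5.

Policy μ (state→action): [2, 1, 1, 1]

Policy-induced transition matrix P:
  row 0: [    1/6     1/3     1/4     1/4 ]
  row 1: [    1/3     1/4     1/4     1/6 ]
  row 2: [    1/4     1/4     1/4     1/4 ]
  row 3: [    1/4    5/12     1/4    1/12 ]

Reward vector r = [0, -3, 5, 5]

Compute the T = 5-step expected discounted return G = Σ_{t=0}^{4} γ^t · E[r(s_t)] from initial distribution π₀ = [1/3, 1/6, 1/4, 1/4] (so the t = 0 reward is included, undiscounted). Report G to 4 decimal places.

G = 5.0442

t=0: π = [0.3333, 0.1667, 0.2500, 0.2500], E[r] = 2.0000, γ^t·E[r] = 2.000000, running G = 2.000000
t=1: π = [0.2361, 0.3194, 0.2500, 0.1944], E[r] = 1.2639, γ^t·E[r] = 1.011111, running G = 3.011111
t=2: π = [0.2569, 0.3021, 0.2500, 0.1910], E[r] = 1.2986, γ^t·E[r] = 0.831111, running G = 3.842222
t=3: π = [0.2538, 0.3032, 0.2500, 0.1930], E[r] = 1.3053, γ^t·E[r] = 0.668296, running G = 4.510519
t=4: π = [0.2541, 0.3033, 0.2500, 0.1926], E[r] = 1.3029, γ^t·E[r] = 0.533659, running G = 5.044178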